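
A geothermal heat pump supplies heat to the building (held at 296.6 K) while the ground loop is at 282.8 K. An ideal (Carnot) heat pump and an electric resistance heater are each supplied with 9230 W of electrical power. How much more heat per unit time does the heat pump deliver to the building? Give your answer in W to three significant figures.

189000 W

The reservoir spacing is ΔT = 296.6 − 282.8 = 13.80 K.
COP_Carnot = T_H/ΔT = 296.60/13.80 = 21.49.
The heat pump delivers Q̇_H = COP × Ẇ = 198400 W; the resistance heater delivers Ẇ = 9230 W.
Extra = (COP − 1)·Ẇ = 189100 W.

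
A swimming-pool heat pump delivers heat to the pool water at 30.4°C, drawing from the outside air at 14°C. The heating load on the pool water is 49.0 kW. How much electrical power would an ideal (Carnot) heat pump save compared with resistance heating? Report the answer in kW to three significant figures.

46.4 kW

In absolute terms T_C = 287.15 K and T_H = 303.55 K, so ΔT = 16.40 K.
COP_Carnot = T_H/ΔT = 303.55/16.40 = 18.51.
Resistance heating needs Ẇ_res = Q̇_H = 49.00 kW; the reversible heat pump needs only Ẇ_hp = Q̇_H/COP = 2.647 kW.
Saving = 49.00 − 2.647 = 46.35 kW.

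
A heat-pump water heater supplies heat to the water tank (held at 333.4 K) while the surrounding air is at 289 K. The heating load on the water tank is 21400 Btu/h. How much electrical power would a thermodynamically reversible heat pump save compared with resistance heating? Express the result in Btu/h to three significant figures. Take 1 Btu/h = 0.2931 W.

18600 Btu/h

The reservoir spacing is ΔT = 333.4 − 289 = 44.40 K.
COP_Carnot = T_H/ΔT = 333.40/44.40 = 7.509.
Resistance heating needs Ẇ_res = Q̇_H = 21400 Btu/h; the reversible heat pump needs only Ẇ_hp = Q̇_H/COP = 2850 Btu/h.
Saving = 21400 − 2850 = 18550 Btu/h.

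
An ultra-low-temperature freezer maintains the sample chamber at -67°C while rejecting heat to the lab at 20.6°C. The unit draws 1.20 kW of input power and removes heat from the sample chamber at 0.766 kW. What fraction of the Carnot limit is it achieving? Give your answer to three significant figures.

0.271

COP_actual = Q̇_C/Ẇ = 0.7660/1.200 = 0.6383.
In absolute terms T_C = 206.15 K and T_H = 293.75 K, so ΔT = 87.60 K.
COP_Carnot = T_C/ΔT = 206.15/87.60 = 2.353.
η_II = COP_actual/COP_Carnot = 0.6383/2.353 = 0.2712.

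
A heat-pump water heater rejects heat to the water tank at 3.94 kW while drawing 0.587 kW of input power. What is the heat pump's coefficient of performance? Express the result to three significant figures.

6.71

The first law gives Q̇_H = Q̇_C + Ẇ, so the three rates are Q̇_C = 3.353, Q̇_H = 3.940, Ẇ = 0.5870 kW.
COP_HP = Q̇_H/Ẇ = 3.940/0.5870 = 6.712.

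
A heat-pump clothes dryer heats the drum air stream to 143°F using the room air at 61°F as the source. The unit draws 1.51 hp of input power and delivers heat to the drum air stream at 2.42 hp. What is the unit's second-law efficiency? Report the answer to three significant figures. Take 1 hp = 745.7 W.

0.218

COP_actual = Q̇_H/Ẇ = 2.420/1.510 = 1.603.
In absolute terms T_C = 289.26 K and T_H = 334.82 K, so ΔT = 45.56 K.
COP_Carnot = T_H/ΔT = 334.82/45.56 = 7.350.
η_II = COP_actual/COP_Carnot = 1.603/7.350 = 0.2181.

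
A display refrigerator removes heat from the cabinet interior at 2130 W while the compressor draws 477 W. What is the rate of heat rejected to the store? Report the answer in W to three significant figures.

2610 W

For a cyclic device the first law requires Q̇_H = Q̇_C + Ẇ.
Q̇_H = Q̇_C + Ẇ = 2607 W.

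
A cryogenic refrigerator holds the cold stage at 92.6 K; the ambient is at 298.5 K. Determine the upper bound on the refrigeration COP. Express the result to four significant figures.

The reservoir spacing is ΔT = 298.5 − 92.6 = 205.9 K.
For a reversible cycle, COP_Carnot = T_C/ΔT = 92.60/205.9 = 0.4497.

0.4497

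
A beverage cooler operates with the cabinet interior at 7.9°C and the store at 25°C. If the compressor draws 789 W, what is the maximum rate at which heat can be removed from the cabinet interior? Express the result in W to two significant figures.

In absolute terms T_C = 281.05 K and T_H = 298.15 K, so ΔT = 17.10 K.
COP_Carnot = T_C/ΔT = 281.05/17.10 = 16.44.
Q̇_max = COP_Carnot × Ẇ = 16.44 × 789.0 W = 12970 W.

13000 W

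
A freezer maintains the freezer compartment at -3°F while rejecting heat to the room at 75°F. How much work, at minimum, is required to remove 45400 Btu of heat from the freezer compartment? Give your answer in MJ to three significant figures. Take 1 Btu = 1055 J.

In absolute terms T_C = 253.71 K and T_H = 297.04 K, so ΔT = 43.33 K.
The reversible limit is COP_R = T_C/ΔT = 5.855, so W_min = Q_C/COP = Q_C·ΔT/T_C.
W_min = 45400 × 43.33/253.71 = 7754 Btu = 8.181 MJ.

8.18 MJ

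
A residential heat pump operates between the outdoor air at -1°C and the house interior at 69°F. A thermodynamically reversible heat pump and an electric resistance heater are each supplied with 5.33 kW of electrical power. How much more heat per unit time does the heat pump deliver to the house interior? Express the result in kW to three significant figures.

In absolute terms T_C = 272.15 K and T_H = 293.71 K, so ΔT = 21.56 K.
COP_Carnot = T_H/ΔT = 293.71/21.56 = 13.63.
The heat pump delivers Q̇_H = COP × Ẇ = 72.62 kW; the resistance heater delivers Ẇ = 5.330 kW.
Extra = (COP − 1)·Ẇ = 67.29 kW.

67.3 kW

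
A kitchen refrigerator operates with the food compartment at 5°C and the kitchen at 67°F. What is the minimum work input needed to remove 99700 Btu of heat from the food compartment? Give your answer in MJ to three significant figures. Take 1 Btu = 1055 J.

5.46 MJ

In absolute terms T_C = 278.15 K and T_H = 292.59 K, so ΔT = 14.44 K.
The reversible limit is COP_R = T_C/ΔT = 19.26, so W_min = Q_C/COP = Q_C·ΔT/T_C.
W_min = 99700 × 14.44/278.15 = 5177 Btu = 5.462 MJ.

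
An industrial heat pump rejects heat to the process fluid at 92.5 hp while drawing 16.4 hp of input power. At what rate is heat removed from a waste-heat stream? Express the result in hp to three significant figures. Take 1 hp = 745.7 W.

76.1 hp

For a cyclic device the first law requires Q̇_H = Q̇_C + Ẇ.
Q̇_C = Q̇_H − Ẇ = 76.10 hp.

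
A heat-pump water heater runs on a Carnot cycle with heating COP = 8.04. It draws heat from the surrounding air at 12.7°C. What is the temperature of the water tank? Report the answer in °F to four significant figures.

127.9 °F

COP_HP = T_H/(T_H − T_C) rearranges to T_H = COP·T_C/(COP − 1).
With T_C = 285.85 K, T_H = 8.04 × 285.85/7.040 = 326.45 K.
Converting, 326.45 K = 127.95°F.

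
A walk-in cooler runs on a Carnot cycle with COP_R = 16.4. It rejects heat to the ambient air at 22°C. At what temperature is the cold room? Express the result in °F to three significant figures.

For a Carnot refrigerator COP_R = T_C/(T_H − T_C), so T_C = COP·T_H/(1 + COP).
With T_H = 295.15 K, T_C = 16.4 × 295.15/17.40 = 278.19 K.
Converting, 278.19 K = 41.07°F.

41.1 °F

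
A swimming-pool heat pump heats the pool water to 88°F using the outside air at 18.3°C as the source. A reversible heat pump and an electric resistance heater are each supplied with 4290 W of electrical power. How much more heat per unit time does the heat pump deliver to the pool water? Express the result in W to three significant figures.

97600 W

In absolute terms T_C = 291.45 K and T_H = 304.26 K, so ΔT = 12.81 K.
COP_Carnot = T_H/ΔT = 304.26/12.81 = 23.75.
The heat pump delivers Q̇_H = COP × Ẇ = 101900 W; the resistance heater delivers Ẇ = 4290 W.
Extra = (COP − 1)·Ẇ = 97600 W.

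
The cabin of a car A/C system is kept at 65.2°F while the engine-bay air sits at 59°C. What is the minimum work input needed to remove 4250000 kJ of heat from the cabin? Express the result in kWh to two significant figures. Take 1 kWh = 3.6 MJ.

160 kWh

In absolute terms T_C = 291.59 K and T_H = 332.15 K, so ΔT = 40.56 K.
The reversible limit is COP_R = T_C/ΔT = 7.190, so W_min = Q_C/COP = Q_C·ΔT/T_C.
W_min = 4250000 × 40.56/291.59 = 591100 kJ = 164.2 kWh.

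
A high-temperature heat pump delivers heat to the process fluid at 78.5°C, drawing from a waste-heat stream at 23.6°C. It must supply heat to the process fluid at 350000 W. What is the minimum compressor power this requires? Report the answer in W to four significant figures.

54640 W

In absolute terms T_C = 296.75 K and T_H = 351.65 K, so ΔT = 54.90 K.
COP_Carnot = T_H/ΔT = 351.65/54.90 = 6.405.
Ẇ_min = Q̇/COP_Carnot = 350000/6.405 = 54640 W.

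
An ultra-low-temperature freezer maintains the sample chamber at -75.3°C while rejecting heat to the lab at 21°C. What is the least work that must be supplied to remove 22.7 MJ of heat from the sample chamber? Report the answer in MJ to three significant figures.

In absolute terms T_C = 197.85 K and T_H = 294.15 K, so ΔT = 96.30 K.
The reversible limit is COP_R = T_C/ΔT = 2.055, so W_min = Q_C/COP = Q_C·ΔT/T_C.
W_min = 22.70 × 96.30/197.85 = 11.05 MJ.

11.0 MJ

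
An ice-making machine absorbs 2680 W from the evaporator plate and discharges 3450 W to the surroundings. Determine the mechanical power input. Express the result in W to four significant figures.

For a cyclic device the first law requires Q̇_H = Q̇_C + Ẇ.
Ẇ = Q̇_H − Q̇_C = 770.0 W.

770.0 W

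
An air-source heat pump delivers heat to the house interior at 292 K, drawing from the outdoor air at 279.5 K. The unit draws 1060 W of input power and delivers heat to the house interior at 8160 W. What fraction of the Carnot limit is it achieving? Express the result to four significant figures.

0.3295

COP_actual = Q̇_H/Ẇ = 8160/1060 = 7.698.
The reservoir spacing is ΔT = 292 − 279.5 = 12.50 K.
COP_Carnot = T_H/ΔT = 292.00/12.50 = 23.36.
η_II = COP_actual/COP_Carnot = 7.698/23.36 = 0.3295.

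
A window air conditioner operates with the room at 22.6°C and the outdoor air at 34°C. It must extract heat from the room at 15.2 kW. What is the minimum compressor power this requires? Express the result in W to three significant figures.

In absolute terms T_C = 295.75 K and T_H = 307.15 K, so ΔT = 11.40 K.
COP_Carnot = T_C/ΔT = 295.75/11.40 = 25.94.
Ẇ_min = Q̇/COP_Carnot = 15.20/25.94 = 0.5859 kW = 585.9 W.

586 W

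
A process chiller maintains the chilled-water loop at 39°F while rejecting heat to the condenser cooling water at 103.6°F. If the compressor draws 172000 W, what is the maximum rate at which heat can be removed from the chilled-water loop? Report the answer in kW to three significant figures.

In absolute terms T_C = 277.04 K and T_H = 312.93 K, so ΔT = 35.89 K.
COP_Carnot = T_C/ΔT = 277.04/35.89 = 7.719.
Q̇_max = COP_Carnot × Ẇ = 7.719 × 172000 W = 1328000 W = 1328 kW.

1330 kW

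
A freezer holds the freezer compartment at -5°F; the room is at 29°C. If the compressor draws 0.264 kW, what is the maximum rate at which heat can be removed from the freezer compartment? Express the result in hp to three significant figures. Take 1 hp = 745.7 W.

1.80 hp

In absolute terms T_C = 252.59 K and T_H = 302.15 K, so ΔT = 49.56 K.
COP_Carnot = T_C/ΔT = 252.59/49.56 = 5.097.
Q̇_max = COP_Carnot × Ẇ = 5.097 × 0.2640 kW = 1.346 kW = 1.805 hp.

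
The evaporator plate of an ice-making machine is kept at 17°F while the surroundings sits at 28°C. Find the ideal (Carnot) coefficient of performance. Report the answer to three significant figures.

In absolute terms T_C = 264.82 K and T_H = 301.15 K, so ΔT = 36.33 K.
For a reversible cycle, COP_Carnot = T_C/ΔT = 264.82/36.33 = 7.289.

7.29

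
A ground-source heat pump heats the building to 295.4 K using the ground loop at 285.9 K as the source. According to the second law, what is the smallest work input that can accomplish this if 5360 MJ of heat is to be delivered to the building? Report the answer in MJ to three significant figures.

The reservoir spacing is ΔT = 295.4 − 285.9 = 9.500 K.
The reversible limit is COP_HP = T_H/ΔT = 31.09, so W_min = Q_H/COP = Q_H·ΔT/T_H.
W_min = 5360 × 9.500/295.40 = 172.4 MJ.

172 MJ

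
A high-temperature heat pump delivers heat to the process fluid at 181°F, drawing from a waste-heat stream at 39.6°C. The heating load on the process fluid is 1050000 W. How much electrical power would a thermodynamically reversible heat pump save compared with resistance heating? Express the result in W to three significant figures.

In absolute terms T_C = 312.75 K and T_H = 355.93 K, so ΔT = 43.18 K.
COP_Carnot = T_H/ΔT = 355.93/43.18 = 8.243.
Resistance heating needs Ẇ_res = Q̇_H = 1050000 W; the reversible heat pump needs only Ẇ_hp = Q̇_H/COP = 127400 W.
Saving = 1050000 − 127400 = 922600 W.

923000 W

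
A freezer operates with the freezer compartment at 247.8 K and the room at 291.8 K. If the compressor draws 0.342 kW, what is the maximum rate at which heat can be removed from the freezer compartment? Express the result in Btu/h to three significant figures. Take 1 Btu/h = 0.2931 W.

The reservoir spacing is ΔT = 291.8 − 247.8 = 44.00 K.
COP_Carnot = T_C/ΔT = 247.80/44.00 = 5.632.
Q̇_max = COP_Carnot × Ẇ = 5.632 × 0.3420 kW = 1.926 kW = 6571 Btu/h.

6570 Btu/h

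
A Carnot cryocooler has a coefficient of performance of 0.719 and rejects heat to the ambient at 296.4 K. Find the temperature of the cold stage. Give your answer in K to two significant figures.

120 K

For a Carnot refrigerator COP_R = T_C/(T_H − T_C), so T_C = COP·T_H/(1 + COP).
With T_H = 296.40 K, T_C = 0.719 × 296.40/1.719 = 123.97 K.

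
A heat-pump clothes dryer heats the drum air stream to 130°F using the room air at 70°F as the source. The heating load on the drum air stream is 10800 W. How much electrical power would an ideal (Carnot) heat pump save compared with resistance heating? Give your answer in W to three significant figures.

9700 W

In absolute terms T_C = 294.26 K and T_H = 327.59 K, so ΔT = 33.33 K.
COP_Carnot = T_H/ΔT = 327.59/33.33 = 9.828.
Resistance heating needs Ẇ_res = Q̇_H = 10800 W; the reversible heat pump needs only Ẇ_hp = Q̇_H/COP = 1099 W.
Saving = 10800 − 1099 = 9701 W.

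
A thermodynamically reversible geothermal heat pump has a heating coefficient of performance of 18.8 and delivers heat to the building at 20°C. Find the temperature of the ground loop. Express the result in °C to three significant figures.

COP_HP = T_H/(T_H − T_C) gives T_H − T_C = T_H/COP.
With T_H = 293.15 K, T_C = 293.15 × (1 − 1/18.8) = 277.56 K.
Converting, 277.56 K = 4.41°C.

4.41 °C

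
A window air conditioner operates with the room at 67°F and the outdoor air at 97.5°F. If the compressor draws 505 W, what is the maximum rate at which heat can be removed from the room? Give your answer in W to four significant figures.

8720 W

In absolute terms T_C = 292.59 K and T_H = 309.54 K, so ΔT = 16.94 K.
COP_Carnot = T_C/ΔT = 292.59/16.94 = 17.27.
Q̇_max = COP_Carnot × Ẇ = 17.27 × 505.0 W = 8720 W.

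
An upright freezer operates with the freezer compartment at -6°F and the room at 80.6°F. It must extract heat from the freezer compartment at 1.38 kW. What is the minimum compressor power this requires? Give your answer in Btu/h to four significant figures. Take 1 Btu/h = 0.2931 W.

898.8 Btu/h

In absolute terms T_C = 252.04 K and T_H = 300.15 K, so ΔT = 48.11 K.
COP_Carnot = T_C/ΔT = 252.04/48.11 = 5.239.
Ẇ_min = Q̇/COP_Carnot = 1.380/5.239 = 0.2634 kW = 898.8 Btu/h.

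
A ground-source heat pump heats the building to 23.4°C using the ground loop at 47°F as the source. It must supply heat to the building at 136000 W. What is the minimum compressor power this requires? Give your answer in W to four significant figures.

In absolute terms T_C = 281.48 K and T_H = 296.55 K, so ΔT = 15.07 K.
COP_Carnot = T_H/ΔT = 296.55/15.07 = 19.68.
Ẇ_min = Q̇/COP_Carnot = 136000/19.68 = 6910 W.

6910 W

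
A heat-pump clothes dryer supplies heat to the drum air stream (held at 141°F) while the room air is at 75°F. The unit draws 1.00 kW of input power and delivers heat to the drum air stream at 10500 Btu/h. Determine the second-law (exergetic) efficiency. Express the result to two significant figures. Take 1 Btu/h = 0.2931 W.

Converting, Q̇_H = 10500 Btu/h = 3.078 kW, so COP_actual = Q̇_H/Ẇ = 3.078/1.000 = 3.078.
In absolute terms T_C = 297.04 K and T_H = 333.71 K, so ΔT = 36.67 K.
COP_Carnot = T_H/ΔT = 333.71/36.67 = 9.101.
η_II = COP_actual/COP_Carnot = 3.078/9.101 = 0.3382.

0.34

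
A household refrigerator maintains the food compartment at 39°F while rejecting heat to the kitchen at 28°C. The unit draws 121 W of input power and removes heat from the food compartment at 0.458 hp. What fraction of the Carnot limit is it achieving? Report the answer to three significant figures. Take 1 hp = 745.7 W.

0.246

Converting, Q̇_C = 0.4580 hp = 341.5 W, so COP_actual = Q̇_C/Ẇ = 341.5/121.0 = 2.823.
In absolute terms T_C = 277.04 K and T_H = 301.15 K, so ΔT = 24.11 K.
COP_Carnot = T_C/ΔT = 277.04/24.11 = 11.49.
η_II = COP_actual/COP_Carnot = 2.823/11.49 = 0.2457.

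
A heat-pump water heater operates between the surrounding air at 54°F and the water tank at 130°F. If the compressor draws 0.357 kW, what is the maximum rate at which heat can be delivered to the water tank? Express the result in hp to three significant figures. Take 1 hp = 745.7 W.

3.71 hp

In absolute terms T_C = 285.37 K and T_H = 327.59 K, so ΔT = 42.22 K.
COP_Carnot = T_H/ΔT = 327.59/42.22 = 7.759.
Q̇_max = COP_Carnot × Ẇ = 7.759 × 0.3570 kW = 2.770 kW = 3.714 hp.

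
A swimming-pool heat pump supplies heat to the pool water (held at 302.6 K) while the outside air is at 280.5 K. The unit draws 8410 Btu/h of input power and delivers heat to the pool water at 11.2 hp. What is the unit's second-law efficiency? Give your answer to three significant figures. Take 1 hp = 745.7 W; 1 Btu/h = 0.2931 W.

Converting, Q̇_H = 11.20 hp = 28490 Btu/h, so COP_actual = Q̇_H/Ẇ = 28490/8410 = 3.388.
The reservoir spacing is ΔT = 302.6 − 280.5 = 22.10 K.
COP_Carnot = T_H/ΔT = 302.60/22.10 = 13.69.
η_II = COP_actual/COP_Carnot = 3.388/13.69 = 0.2475.

0.247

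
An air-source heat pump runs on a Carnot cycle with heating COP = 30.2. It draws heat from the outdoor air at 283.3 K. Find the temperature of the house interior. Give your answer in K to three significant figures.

293 K

COP_HP = T_H/(T_H − T_C) rearranges to T_H = COP·T_C/(COP − 1).
With T_C = 283.30 K, T_H = 30.2 × 283.30/29.20 = 293.00 K.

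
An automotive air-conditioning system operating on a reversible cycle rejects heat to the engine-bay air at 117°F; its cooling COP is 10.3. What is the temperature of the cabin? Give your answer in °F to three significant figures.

66.0 °F

For a Carnot refrigerator COP_R = T_C/(T_H − T_C), so T_C = COP·T_H/(1 + COP).
With T_H = 320.37 K, T_C = 10.3 × 320.37/11.30 = 292.02 K.
Converting, 292.02 K = 65.97°F.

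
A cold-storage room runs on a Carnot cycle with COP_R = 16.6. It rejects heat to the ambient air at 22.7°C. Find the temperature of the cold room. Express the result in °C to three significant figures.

5.89 °C

For a Carnot refrigerator COP_R = T_C/(T_H − T_C), so T_C = COP·T_H/(1 + COP).
With T_H = 295.85 K, T_C = 16.6 × 295.85/17.60 = 279.04 K.
Converting, 279.04 K = 5.89°C.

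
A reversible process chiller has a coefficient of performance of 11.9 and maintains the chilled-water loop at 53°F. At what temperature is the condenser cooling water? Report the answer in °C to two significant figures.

COP_R = T_C/(T_H − T_C) gives T_H − T_C = T_C/COP.
With T_C = 284.82 K, T_H = 284.82 × (1 + 1/11.9) = 308.75 K.
Converting, 308.75 K = 35.60°C.

36 °C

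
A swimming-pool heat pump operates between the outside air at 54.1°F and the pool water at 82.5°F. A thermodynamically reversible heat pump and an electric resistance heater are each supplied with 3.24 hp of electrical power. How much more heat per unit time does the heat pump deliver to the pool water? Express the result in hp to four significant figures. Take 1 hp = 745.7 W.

In absolute terms T_C = 285.43 K and T_H = 301.21 K, so ΔT = 15.78 K.
COP_Carnot = T_H/ΔT = 301.21/15.78 = 19.09.
The heat pump delivers Q̇_H = COP × Ẇ = 61.85 hp; the resistance heater delivers Ẇ = 3.240 hp.
Extra = (COP − 1)·Ẇ = 58.61 hp.

58.61 hp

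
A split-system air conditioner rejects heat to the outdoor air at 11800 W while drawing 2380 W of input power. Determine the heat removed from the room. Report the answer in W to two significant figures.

9400 W

For a cyclic device the first law requires Q̇_H = Q̇_C + Ẇ.
Q̇_C = Q̇_H − Ẇ = 9420 W.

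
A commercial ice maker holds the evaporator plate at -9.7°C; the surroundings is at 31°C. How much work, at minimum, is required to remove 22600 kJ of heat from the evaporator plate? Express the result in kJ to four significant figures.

3491 kJ

In absolute terms T_C = 263.45 K and T_H = 304.15 K, so ΔT = 40.70 K.
The reversible limit is COP_R = T_C/ΔT = 6.473, so W_min = Q_C/COP = Q_C·ΔT/T_C.
W_min = 22600 × 40.70/263.45 = 3491 kJ.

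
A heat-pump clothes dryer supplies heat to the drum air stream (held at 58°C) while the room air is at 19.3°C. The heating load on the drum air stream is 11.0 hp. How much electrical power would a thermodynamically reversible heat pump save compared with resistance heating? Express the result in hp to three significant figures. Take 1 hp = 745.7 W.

In absolute terms T_C = 292.45 K and T_H = 331.15 K, so ΔT = 38.70 K.
COP_Carnot = T_H/ΔT = 331.15/38.70 = 8.557.
Resistance heating needs Ẇ_res = Q̇_H = 11.00 hp; the reversible heat pump needs only Ẇ_hp = Q̇_H/COP = 1.286 hp.
Saving = 11.00 − 1.286 = 9.714 hp.

9.71 hp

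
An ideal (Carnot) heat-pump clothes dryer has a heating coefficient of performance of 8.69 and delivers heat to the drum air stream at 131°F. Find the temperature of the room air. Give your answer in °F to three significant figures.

63.0 °F

COP_HP = T_H/(T_H − T_C) gives T_H − T_C = T_H/COP.
With T_H = 328.15 K, T_C = 328.15 × (1 − 1/8.69) = 290.39 K.
Converting, 290.39 K = 63.03°F.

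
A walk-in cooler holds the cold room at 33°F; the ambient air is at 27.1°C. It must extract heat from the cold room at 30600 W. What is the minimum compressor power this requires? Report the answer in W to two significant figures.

In absolute terms T_C = 273.71 K and T_H = 300.25 K, so ΔT = 26.54 K.
COP_Carnot = T_C/ΔT = 273.71/26.54 = 10.31.
Ẇ_min = Q̇/COP_Carnot = 30600/10.31 = 2968 W.

3000 W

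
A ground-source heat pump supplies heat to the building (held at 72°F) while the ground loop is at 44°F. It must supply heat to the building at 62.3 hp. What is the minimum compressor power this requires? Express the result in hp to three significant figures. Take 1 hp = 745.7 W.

In absolute terms T_C = 279.82 K and T_H = 295.37 K, so ΔT = 15.56 K.
COP_Carnot = T_H/ΔT = 295.37/15.56 = 18.99.
Ẇ_min = Q̇/COP_Carnot = 62.30/18.99 = 3.281 hp.

3.28 hp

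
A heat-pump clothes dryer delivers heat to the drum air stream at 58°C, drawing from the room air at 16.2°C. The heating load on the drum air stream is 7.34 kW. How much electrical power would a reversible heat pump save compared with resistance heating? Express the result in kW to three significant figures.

6.41 kW

In absolute terms T_C = 289.35 K and T_H = 331.15 K, so ΔT = 41.80 K.
COP_Carnot = T_H/ΔT = 331.15/41.80 = 7.922.
Resistance heating needs Ẇ_res = Q̇_H = 7.340 kW; the reversible heat pump needs only Ẇ_hp = Q̇_H/COP = 0.9265 kW.
Saving = 7.340 − 0.9265 = 6.413 kW.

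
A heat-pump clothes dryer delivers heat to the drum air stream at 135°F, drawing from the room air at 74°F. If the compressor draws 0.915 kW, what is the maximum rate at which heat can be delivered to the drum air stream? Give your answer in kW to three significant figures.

In absolute terms T_C = 296.48 K and T_H = 330.37 K, so ΔT = 33.89 K.
COP_Carnot = T_H/ΔT = 330.37/33.89 = 9.749.
Q̇_max = COP_Carnot × Ẇ = 9.749 × 0.9150 kW = 8.920 kW.

8.92 kW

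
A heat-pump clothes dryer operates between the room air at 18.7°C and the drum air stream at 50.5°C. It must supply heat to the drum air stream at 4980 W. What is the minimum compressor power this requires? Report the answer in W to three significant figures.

489 W

In absolute terms T_C = 291.85 K and T_H = 323.65 K, so ΔT = 31.80 K.
COP_Carnot = T_H/ΔT = 323.65/31.80 = 10.18.
Ẇ_min = Q̇/COP_Carnot = 4980/10.18 = 489.3 W.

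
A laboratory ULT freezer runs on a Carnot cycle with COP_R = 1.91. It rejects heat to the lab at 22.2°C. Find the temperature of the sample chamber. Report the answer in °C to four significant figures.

For a Carnot refrigerator COP_R = T_C/(T_H − T_C), so T_C = COP·T_H/(1 + COP).
With T_H = 295.35 K, T_C = 1.91 × 295.35/2.910 = 193.86 K.
Converting, 193.86 K = -79.29°C.

-79.29 °C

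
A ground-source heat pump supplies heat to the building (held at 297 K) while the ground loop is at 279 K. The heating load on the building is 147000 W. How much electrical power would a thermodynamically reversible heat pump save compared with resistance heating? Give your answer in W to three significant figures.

The reservoir spacing is ΔT = 297 − 279 = 18.00 K.
COP_Carnot = T_H/ΔT = 297.00/18.00 = 16.50.
Resistance heating needs Ẇ_res = Q̇_H = 147000 W; the reversible heat pump needs only Ẇ_hp = Q̇_H/COP = 8909 W.
Saving = 147000 − 8909 = 138100 W.

138000 W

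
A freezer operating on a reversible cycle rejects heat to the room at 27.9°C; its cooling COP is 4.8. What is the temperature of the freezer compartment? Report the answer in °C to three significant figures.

-24.0 °C

For a Carnot refrigerator COP_R = T_C/(T_H − T_C), so T_C = COP·T_H/(1 + COP).
With T_H = 301.05 K, T_C = 4.8 × 301.05/5.800 = 249.14 K.
Converting, 249.14 K = -24.01°C.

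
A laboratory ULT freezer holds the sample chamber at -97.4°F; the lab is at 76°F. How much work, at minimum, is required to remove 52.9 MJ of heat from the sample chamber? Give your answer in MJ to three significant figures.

In absolute terms T_C = 201.26 K and T_H = 297.59 K, so ΔT = 96.33 K.
The reversible limit is COP_R = T_C/ΔT = 2.089, so W_min = Q_C/COP = Q_C·ΔT/T_C.
W_min = 52.90 × 96.33/201.26 = 25.32 MJ.

25.3 MJ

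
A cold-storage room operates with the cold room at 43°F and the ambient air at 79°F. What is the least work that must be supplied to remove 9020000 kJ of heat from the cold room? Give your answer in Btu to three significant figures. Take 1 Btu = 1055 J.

In absolute terms T_C = 279.26 K and T_H = 299.26 K, so ΔT = 20.00 K.
The reversible limit is COP_R = T_C/ΔT = 13.96, so W_min = Q_C/COP = Q_C·ΔT/T_C.
W_min = 9020000 × 20.00/279.26 = 646000 kJ = 612300 Btu.

612000 Btu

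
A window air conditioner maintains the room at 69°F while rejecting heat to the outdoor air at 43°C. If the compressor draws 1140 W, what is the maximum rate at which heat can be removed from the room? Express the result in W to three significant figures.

In absolute terms T_C = 293.71 K and T_H = 316.15 K, so ΔT = 22.44 K.
COP_Carnot = T_C/ΔT = 293.71/22.44 = 13.09.
Q̇_max = COP_Carnot × Ẇ = 13.09 × 1140 W = 14920 W.

14900 W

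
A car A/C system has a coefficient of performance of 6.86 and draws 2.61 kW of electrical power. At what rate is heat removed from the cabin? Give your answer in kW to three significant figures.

Q̇_C = COP × Ẇ = 6.86 × 2.610 = 17.90 kW.

17.9 kW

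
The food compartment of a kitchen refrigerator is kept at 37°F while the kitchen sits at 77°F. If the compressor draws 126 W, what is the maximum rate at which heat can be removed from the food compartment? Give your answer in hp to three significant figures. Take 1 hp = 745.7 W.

2.10 hp

In absolute terms T_C = 275.93 K and T_H = 298.15 K, so ΔT = 22.22 K.
COP_Carnot = T_C/ΔT = 275.93/22.22 = 12.42.
Q̇_max = COP_Carnot × Ẇ = 12.42 × 126.0 W = 1565 W = 2.098 hp.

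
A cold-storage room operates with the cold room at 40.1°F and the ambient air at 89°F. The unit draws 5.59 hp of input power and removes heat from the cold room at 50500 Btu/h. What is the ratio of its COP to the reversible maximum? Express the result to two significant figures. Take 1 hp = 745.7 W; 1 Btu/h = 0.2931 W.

0.35

Converting, Q̇_C = 50500 Btu/h = 19.85 hp, so COP_actual = Q̇_C/Ẇ = 19.85/5.590 = 3.551.
In absolute terms T_C = 277.65 K and T_H = 304.82 K, so ΔT = 27.17 K.
COP_Carnot = T_C/ΔT = 277.65/27.17 = 10.22.
η_II = COP_actual/COP_Carnot = 3.551/10.22 = 0.3474.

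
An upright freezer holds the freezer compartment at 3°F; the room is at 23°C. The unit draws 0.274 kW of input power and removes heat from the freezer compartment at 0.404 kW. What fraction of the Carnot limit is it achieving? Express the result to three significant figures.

COP_actual = Q̇_C/Ẇ = 0.4040/0.2740 = 1.474.
In absolute terms T_C = 257.04 K and T_H = 296.15 K, so ΔT = 39.11 K.
COP_Carnot = T_C/ΔT = 257.04/39.11 = 6.572.
η_II = COP_actual/COP_Carnot = 1.474/6.572 = 0.2244.

0.224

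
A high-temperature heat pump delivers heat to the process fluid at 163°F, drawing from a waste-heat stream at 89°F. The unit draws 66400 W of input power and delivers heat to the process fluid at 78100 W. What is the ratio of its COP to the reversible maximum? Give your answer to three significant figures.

0.140

COP_actual = Q̇_H/Ẇ = 78100/66400 = 1.176.
In absolute terms T_C = 304.82 K and T_H = 345.93 K, so ΔT = 41.11 K.
COP_Carnot = T_H/ΔT = 345.93/41.11 = 8.414.
η_II = COP_actual/COP_Carnot = 1.176/8.414 = 0.1398.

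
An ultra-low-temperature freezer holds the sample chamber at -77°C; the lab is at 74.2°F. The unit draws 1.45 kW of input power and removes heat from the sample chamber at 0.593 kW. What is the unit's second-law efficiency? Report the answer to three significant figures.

0.209

COP_actual = Q̇_C/Ẇ = 0.5930/1.450 = 0.4090.
In absolute terms T_C = 196.15 K and T_H = 296.59 K, so ΔT = 100.4 K.
COP_Carnot = T_C/ΔT = 196.15/100.4 = 1.953.
η_II = COP_actual/COP_Carnot = 0.4090/1.953 = 0.2094.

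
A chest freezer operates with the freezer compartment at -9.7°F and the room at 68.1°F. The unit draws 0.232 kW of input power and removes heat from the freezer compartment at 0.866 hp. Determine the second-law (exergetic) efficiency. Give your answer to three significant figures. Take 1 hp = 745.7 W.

0.481

Converting, Q̇_C = 0.8660 hp = 0.6458 kW, so COP_actual = Q̇_C/Ẇ = 0.6458/0.2320 = 2.784.
In absolute terms T_C = 249.98 K and T_H = 293.21 K, so ΔT = 43.22 K.
COP_Carnot = T_C/ΔT = 249.98/43.22 = 5.784.
η_II = COP_actual/COP_Carnot = 2.784/5.784 = 0.4813.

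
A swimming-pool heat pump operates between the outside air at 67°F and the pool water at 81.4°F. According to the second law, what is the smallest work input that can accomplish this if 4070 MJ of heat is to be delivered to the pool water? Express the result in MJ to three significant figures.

In absolute terms T_C = 292.59 K and T_H = 300.59 K, so ΔT = 8.000 K.
The reversible limit is COP_HP = T_H/ΔT = 37.57, so W_min = Q_H/COP = Q_H·ΔT/T_H.
W_min = 4070 × 8.000/300.59 = 108.3 MJ.

108 MJ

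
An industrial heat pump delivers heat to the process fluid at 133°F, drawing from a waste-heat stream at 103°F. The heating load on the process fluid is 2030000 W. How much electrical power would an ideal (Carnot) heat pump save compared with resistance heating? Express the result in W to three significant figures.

1930000 W

In absolute terms T_C = 312.59 K and T_H = 329.26 K, so ΔT = 16.67 K.
COP_Carnot = T_H/ΔT = 329.26/16.67 = 19.76.
Resistance heating needs Ẇ_res = Q̇_H = 2030000 W; the reversible heat pump needs only Ẇ_hp = Q̇_H/COP = 102800 W.
Saving = 2030000 − 102800 = 1927000 W.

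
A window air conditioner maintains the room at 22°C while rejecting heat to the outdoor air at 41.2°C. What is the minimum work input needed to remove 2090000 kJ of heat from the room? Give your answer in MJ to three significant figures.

136 MJ

In absolute terms T_C = 295.15 K and T_H = 314.35 K, so ΔT = 19.20 K.
The reversible limit is COP_R = T_C/ΔT = 15.37, so W_min = Q_C/COP = Q_C·ΔT/T_C.
W_min = 2090000 × 19.20/295.15 = 136000 kJ = 136.0 MJ.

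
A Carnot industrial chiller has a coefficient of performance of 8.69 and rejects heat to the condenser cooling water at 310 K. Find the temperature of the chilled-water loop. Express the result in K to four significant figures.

278.0 K

For a Carnot refrigerator COP_R = T_C/(T_H − T_C), so T_C = COP·T_H/(1 + COP).
With T_H = 310.00 K, T_C = 8.69 × 310.00/9.690 = 278.01 K.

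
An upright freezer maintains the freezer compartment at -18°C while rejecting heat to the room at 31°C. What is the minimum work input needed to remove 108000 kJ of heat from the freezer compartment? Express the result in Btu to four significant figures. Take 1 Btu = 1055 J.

In absolute terms T_C = 255.15 K and T_H = 304.15 K, so ΔT = 49.00 K.
The reversible limit is COP_R = T_C/ΔT = 5.207, so W_min = Q_C/COP = Q_C·ΔT/T_C.
W_min = 108000 × 49.00/255.15 = 20740 kJ = 19660 Btu.

19660 Btu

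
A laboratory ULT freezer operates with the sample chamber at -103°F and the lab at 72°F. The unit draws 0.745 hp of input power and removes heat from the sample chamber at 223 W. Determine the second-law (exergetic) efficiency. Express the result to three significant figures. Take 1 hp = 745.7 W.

Converting, Q̇_C = 223.0 W = 0.2990 hp, so COP_actual = Q̇_C/Ẇ = 0.2990/0.7450 = 0.4014.
In absolute terms T_C = 198.15 K and T_H = 295.37 K, so ΔT = 97.22 K.
COP_Carnot = T_C/ΔT = 198.15/97.22 = 2.038.
η_II = COP_actual/COP_Carnot = 0.4014/2.038 = 0.1969.

0.197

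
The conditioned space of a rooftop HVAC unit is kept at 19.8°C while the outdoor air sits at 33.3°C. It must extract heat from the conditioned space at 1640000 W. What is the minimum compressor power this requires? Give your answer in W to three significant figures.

75600 W

In absolute terms T_C = 292.95 K and T_H = 306.45 K, so ΔT = 13.50 K.
COP_Carnot = T_C/ΔT = 292.95/13.50 = 21.70.
Ẇ_min = Q̇/COP_Carnot = 1640000/21.70 = 75580 W.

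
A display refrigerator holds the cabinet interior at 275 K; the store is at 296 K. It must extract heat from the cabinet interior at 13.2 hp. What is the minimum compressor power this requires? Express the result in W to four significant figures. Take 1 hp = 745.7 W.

751.7 W

The reservoir spacing is ΔT = 296 − 275 = 21.00 K.
COP_Carnot = T_C/ΔT = 275.00/21.00 = 13.10.
Ẇ_min = Q̇/COP_Carnot = 13.20/13.10 = 1.008 hp = 751.7 W.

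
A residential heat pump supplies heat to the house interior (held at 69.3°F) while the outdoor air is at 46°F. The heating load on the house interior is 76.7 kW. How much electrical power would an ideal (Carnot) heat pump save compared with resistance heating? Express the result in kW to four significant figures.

73.32 kW

In absolute terms T_C = 280.93 K and T_H = 293.87 K, so ΔT = 12.94 K.
COP_Carnot = T_H/ΔT = 293.87/12.94 = 22.70.
Resistance heating needs Ẇ_res = Q̇_H = 76.70 kW; the reversible heat pump needs only Ẇ_hp = Q̇_H/COP = 3.378 kW.
Saving = 76.70 − 3.378 = 73.32 kW.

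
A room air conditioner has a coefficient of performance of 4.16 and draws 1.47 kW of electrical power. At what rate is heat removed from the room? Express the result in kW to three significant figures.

6.12 kW

Q̇_C = COP × Ẇ = 4.16 × 1.470 = 6.115 kW.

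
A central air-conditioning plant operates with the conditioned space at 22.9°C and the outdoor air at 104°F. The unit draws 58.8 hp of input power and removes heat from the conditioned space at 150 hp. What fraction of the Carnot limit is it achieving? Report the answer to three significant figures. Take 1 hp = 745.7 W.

COP_actual = Q̇_C/Ẇ = 150.0/58.80 = 2.551.
In absolute terms T_C = 296.05 K and T_H = 313.15 K, so ΔT = 17.10 K.
COP_Carnot = T_C/ΔT = 296.05/17.10 = 17.31.
η_II = COP_actual/COP_Carnot = 2.551/17.31 = 0.1473.

0.147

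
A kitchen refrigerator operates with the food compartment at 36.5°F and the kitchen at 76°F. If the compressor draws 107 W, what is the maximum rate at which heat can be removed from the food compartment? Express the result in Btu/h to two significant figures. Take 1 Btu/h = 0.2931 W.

4600 Btu/h

In absolute terms T_C = 275.65 K and T_H = 297.59 K, so ΔT = 21.94 K.
COP_Carnot = T_C/ΔT = 275.65/21.94 = 12.56.
Q̇_max = COP_Carnot × Ẇ = 12.56 × 107.0 W = 1344 W = 4586 Btu/h.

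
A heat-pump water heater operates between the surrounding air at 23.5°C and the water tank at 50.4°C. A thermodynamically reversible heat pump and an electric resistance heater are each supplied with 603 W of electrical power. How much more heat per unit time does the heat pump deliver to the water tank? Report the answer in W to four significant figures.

6650 W

In absolute terms T_C = 296.65 K and T_H = 323.55 K, so ΔT = 26.90 K.
COP_Carnot = T_H/ΔT = 323.55/26.90 = 12.03.
The heat pump delivers Q̇_H = COP × Ẇ = 7253 W; the resistance heater delivers Ẇ = 603.0 W.
Extra = (COP − 1)·Ẇ = 6650 W.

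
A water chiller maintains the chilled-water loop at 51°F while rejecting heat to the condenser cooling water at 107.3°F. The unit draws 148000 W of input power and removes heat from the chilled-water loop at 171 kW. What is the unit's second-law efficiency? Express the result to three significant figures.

0.127

Converting, Q̇_C = 171.0 kW = 171000 W, so COP_actual = Q̇_C/Ẇ = 171000/148000 = 1.155.
In absolute terms T_C = 283.71 K and T_H = 314.98 K, so ΔT = 31.28 K.
COP_Carnot = T_C/ΔT = 283.71/31.28 = 9.071.
η_II = COP_actual/COP_Carnot = 1.155/9.071 = 0.1274.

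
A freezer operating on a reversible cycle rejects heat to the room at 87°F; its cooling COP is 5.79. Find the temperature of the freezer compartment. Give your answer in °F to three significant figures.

6.49 °F

For a Carnot refrigerator COP_R = T_C/(T_H − T_C), so T_C = COP·T_H/(1 + COP).
With T_H = 303.71 K, T_C = 5.79 × 303.71/6.790 = 258.98 K.
Converting, 258.98 K = 6.49°F.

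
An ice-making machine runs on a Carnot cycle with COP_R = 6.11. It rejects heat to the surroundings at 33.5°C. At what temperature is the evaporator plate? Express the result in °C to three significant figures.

For a Carnot refrigerator COP_R = T_C/(T_H − T_C), so T_C = COP·T_H/(1 + COP).
With T_H = 306.65 K, T_C = 6.11 × 306.65/7.110 = 263.52 K.
Converting, 263.52 K = -9.63°C.

-9.63 °C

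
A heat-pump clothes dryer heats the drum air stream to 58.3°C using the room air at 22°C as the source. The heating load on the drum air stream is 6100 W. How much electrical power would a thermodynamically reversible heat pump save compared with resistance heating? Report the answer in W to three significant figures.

In absolute terms T_C = 295.15 K and T_H = 331.45 K, so ΔT = 36.30 K.
COP_Carnot = T_H/ΔT = 331.45/36.30 = 9.131.
Resistance heating needs Ẇ_res = Q̇_H = 6100 W; the reversible heat pump needs only Ẇ_hp = Q̇_H/COP = 668.1 W.
Saving = 6100 − 668.1 = 5432 W.

5430 W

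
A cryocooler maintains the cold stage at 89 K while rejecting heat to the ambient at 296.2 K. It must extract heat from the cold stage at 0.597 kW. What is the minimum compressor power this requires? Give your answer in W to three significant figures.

The reservoir spacing is ΔT = 296.2 − 89 = 207.2 K.
COP_Carnot = T_C/ΔT = 89.00/207.2 = 0.4295.
Ẇ_min = Q̇/COP_Carnot = 0.5970/0.4295 = 1.390 kW = 1390 W.

1390 W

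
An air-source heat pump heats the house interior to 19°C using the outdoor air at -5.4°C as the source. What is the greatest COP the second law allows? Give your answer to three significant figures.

In absolute terms T_C = 267.75 K and T_H = 292.15 K, so ΔT = 24.40 K.
For a reversible cycle, COP_Carnot = T_H/ΔT = 292.15/24.40 = 11.97.

12.0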